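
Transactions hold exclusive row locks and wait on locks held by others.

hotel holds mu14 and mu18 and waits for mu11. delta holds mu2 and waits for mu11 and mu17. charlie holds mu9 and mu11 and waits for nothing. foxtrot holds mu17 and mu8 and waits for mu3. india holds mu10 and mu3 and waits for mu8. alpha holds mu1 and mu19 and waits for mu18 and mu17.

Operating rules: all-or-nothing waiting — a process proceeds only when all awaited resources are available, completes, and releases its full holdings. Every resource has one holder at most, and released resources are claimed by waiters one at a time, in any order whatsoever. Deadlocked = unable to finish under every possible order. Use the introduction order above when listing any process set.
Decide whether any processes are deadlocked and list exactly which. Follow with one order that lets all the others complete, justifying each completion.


Deadlocked: delta, foxtrot, india and alpha.
Key observation: the wait chain closes on itself along foxtrot -> india -> foxtrot; delta and alpha wait into the deadlock from upstream.
A valid finishing order for the others: charlie, hotel.
Step-by-step check:
  charlie: no waits; runs immediately, freeing mu9 and mu11
  hotel: everything it awaited (mu11) is free; runs, freeing mu14 and mu18


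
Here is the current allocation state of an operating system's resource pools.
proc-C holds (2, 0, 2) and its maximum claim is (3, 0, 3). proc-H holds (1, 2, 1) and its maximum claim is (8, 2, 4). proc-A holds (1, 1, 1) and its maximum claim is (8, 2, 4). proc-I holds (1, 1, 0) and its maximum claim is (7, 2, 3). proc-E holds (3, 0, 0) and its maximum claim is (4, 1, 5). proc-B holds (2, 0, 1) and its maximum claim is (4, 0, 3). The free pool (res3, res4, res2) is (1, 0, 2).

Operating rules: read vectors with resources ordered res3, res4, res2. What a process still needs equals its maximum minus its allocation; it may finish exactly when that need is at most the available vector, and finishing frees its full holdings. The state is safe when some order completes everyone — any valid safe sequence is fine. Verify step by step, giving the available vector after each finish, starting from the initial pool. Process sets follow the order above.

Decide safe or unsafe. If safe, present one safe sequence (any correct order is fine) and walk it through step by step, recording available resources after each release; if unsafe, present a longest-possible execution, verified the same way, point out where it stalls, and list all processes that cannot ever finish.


The state is UNSAFE.
Key observation: after proc-C, proc-B the pool peaks at (5, 0, 5), and each blocked process is short somewhere: proc-H on res3; proc-A on res3, res4; proc-I on res3, res4; proc-E on res4.
A maximal execution: proc-C, proc-B — then nothing else fits. Step-by-step check:
  pool = (1, 0, 2)
  proc-C needs (1, 0, 1) <= (1, 0, 2) -> finishes; pool += (2, 0, 2) = (3, 0, 4)
  proc-B needs (2, 0, 2) <= (3, 0, 4) -> finishes; pool += (2, 0, 1) = (5, 0, 5)
  blocked: proc-H wants (7, 0, 3), pool (5, 0, 5) — not enough res3
  blocked: proc-A wants (7, 1, 3), pool (5, 0, 5) — not enough res3 and res4
  blocked: proc-I wants (6, 1, 3), pool (5, 0, 5) — not enough res3 and res4
  blocked: proc-E wants (1, 1, 5), pool (5, 0, 5) — not enough res4
Never able to finish: proc-H, proc-A, proc-I and proc-E.


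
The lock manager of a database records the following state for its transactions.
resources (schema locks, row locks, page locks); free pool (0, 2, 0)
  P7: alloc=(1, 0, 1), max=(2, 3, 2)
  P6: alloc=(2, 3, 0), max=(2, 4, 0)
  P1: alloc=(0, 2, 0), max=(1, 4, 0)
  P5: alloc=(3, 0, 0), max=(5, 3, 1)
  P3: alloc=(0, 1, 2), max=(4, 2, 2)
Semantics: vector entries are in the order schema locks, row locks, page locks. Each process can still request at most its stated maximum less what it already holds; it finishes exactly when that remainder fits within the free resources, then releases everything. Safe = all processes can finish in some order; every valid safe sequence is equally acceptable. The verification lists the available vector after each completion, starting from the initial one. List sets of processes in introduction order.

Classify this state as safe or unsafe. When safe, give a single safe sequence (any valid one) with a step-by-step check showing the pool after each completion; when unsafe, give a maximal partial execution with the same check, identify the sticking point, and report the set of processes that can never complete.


The state is UNSAFE.
Key observation: after P6, P1 the pool peaks at (2, 7, 0), and each blocked process is short somewhere: P7 on page locks; P5 on page locks; P3 on schema locks.
The run P6, P1 cannot be extended any further. Check, step by step:
  pool = (0, 2, 0)
  P6 needs (0, 1, 0) <= (0, 2, 0) -> finishes; pool += (2, 3, 0) = (2, 5, 0)
  P1 needs (1, 2, 0) <= (2, 5, 0) -> finishes; pool += (0, 2, 0) = (2, 7, 0)
  blocked: P7 wants (1, 3, 1), pool (2, 7, 0) — not enough page locks
  blocked: P5 wants (2, 3, 1), pool (2, 7, 0) — not enough page locks
  blocked: P3 wants (4, 1, 0), pool (2, 7, 0) — not enough schema locks
Never able to finish: P7, P5 and P3.


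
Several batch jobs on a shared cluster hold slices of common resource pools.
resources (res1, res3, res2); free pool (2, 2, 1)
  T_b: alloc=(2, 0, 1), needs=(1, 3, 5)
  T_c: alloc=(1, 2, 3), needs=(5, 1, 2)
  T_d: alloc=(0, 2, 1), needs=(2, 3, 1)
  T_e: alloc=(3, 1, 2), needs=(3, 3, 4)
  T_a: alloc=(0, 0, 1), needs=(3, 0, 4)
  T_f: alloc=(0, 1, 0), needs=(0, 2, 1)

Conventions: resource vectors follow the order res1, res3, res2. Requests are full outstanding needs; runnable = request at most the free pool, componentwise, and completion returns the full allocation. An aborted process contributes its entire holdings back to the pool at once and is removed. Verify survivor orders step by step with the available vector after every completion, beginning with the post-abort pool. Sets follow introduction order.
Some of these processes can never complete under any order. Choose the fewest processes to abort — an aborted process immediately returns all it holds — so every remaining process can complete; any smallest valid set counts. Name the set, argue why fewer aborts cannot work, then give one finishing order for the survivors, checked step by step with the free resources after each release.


The answer: abort T_e.
Key observation: T_c could never have finished before the abort; with (3, 1, 2) returned by T_e, it fits at step 1.
Why nothing smaller works: aborting no one leaves the state deadlocked as given.
Survivors finish in the order: T_c, T_d, T_b, T_a, T_f. Walking it through (pool after the aborts first):
  pool = (5, 3, 3)
  T_c needs (5, 1, 2) <= (5, 3, 3) -> finishes; pool += (1, 2, 3) = (6, 5, 6)
  T_d needs (2, 3, 1) <= (6, 5, 6) -> finishes; pool += (0, 2, 1) = (6, 7, 7)
  T_b needs (1, 3, 5) <= (6, 7, 7) -> finishes; pool += (2, 0, 1) = (8, 7, 8)
  T_a needs (3, 0, 4) <= (8, 7, 8) -> finishes; pool += (0, 0, 1) = (8, 7, 9)
  T_f needs (0, 2, 1) <= (8, 7, 9) -> finishes; pool += (0, 1, 0) = (8, 8, 9)


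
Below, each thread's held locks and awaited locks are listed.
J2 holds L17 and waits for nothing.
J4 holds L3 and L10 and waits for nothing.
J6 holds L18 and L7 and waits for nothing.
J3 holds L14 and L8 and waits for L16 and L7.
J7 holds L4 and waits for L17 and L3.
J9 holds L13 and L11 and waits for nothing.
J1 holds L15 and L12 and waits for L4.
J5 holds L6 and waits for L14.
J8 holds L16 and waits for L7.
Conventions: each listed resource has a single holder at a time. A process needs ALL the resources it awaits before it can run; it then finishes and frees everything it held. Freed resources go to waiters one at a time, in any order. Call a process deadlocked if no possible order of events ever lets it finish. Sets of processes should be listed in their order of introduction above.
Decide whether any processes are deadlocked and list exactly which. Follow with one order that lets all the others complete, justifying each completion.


The deadlocked set is empty.
Key observation: although several processes wait, no cycle exists — each chain bottoms out at a free runner.
A valid finishing order for the others: J4, J2, J9, J6, J8, J7, J1, J3, J5.
Walking it through:
  J4 waits on nothing -> runs at once and releases L3 and L10
  J2 waits on nothing -> runs at once and releases L17
  J9 waits on nothing -> runs at once and releases L13 and L11
  J6 waits on nothing -> runs at once and releases L18 and L7
  J8: everything it awaited (L7) is free; runs, freeing L16
  J7: everything it awaited (L17 and L3) is free; runs, freeing L4
  J1: everything it awaited (L4) is free; runs, freeing L15 and L12
  J3: everything it awaited (L16 and L7) is free; runs, freeing L14 and L8
  J5: everything it awaited (L14) is free; runs, freeing L6


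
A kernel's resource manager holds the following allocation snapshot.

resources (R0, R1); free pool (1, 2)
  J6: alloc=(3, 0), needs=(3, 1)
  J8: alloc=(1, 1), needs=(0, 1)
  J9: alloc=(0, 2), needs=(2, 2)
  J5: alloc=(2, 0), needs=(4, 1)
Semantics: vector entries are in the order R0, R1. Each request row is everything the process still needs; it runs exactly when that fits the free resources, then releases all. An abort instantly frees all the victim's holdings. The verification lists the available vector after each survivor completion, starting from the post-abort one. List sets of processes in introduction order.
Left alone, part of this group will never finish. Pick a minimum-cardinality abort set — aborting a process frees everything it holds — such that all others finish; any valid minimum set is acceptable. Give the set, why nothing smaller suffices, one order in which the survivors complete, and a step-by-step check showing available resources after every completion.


Minimum abort set: J5.
Key observation: J6 was stuck for good until J5 gave back (2, 0); in the order shown it finishes at step 1.
No smaller set exists: with zero aborts the deadlock remains.
One survivor order: J6, J8, J9. Step-by-step check (post-abort pool first):
  pool = (3, 2)
  run J6 (needs (3, 1), free (3, 2)); after release of (3, 0) the pool is (6, 2)
  run J8 (needs (0, 1), free (6, 2)); after release of (1, 1) the pool is (7, 3)
  run J9 (needs (2, 2), free (7, 3)); after release of (0, 2) the pool is (7, 5)


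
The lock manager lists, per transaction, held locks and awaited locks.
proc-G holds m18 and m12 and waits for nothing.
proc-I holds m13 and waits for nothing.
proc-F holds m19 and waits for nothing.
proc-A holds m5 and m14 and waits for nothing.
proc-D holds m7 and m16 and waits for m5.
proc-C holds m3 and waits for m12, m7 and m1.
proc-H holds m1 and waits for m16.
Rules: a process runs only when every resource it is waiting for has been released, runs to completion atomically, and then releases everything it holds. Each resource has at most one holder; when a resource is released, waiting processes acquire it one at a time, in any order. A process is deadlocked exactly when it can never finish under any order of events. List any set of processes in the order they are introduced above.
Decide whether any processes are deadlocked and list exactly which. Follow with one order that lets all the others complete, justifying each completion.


Nothing here is deadlocked.
Key observation: the wait relation is loop-free; peeling off processes with no waits unwinds the whole state.
A valid finishing order for the others: proc-I, proc-A, proc-D, proc-H, proc-G, proc-F, proc-C.
Check, step by step:
  proc-I: no waits; runs immediately, freeing m13
  proc-A: no waits; runs immediately, freeing m5 and m14
  run proc-D (all its waits — m5 — are resolved); releases m7 and m16
  run proc-H (all its waits — m16 — are resolved); releases m1
  proc-G: no waits; runs immediately, freeing m18 and m12
  proc-F: no waits; runs immediately, freeing m19
  run proc-C (all its waits — m12, m7 and m1 — are resolved); releases m3


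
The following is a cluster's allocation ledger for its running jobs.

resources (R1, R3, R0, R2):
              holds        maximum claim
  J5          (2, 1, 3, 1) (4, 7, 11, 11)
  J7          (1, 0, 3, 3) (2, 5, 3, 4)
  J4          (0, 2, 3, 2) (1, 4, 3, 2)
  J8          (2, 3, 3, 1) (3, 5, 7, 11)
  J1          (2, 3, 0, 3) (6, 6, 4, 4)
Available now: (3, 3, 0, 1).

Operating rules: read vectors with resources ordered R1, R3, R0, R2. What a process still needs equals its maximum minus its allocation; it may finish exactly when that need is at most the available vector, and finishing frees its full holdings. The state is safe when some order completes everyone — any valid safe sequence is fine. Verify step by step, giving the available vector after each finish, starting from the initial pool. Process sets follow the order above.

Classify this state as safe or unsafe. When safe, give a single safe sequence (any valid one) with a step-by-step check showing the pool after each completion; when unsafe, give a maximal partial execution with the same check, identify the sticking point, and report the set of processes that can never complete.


UNSAFE — no complete ordering exists.
Key observation: once J4, J7, J1 finish, the pool peaks at (6, 8, 6, 9) — and every remaining process still needs more R2 than that.
A maximal execution: J4, J7, J1 — then nothing else fits. Check, step by step:
  pool = (3, 3, 0, 1)
  run J4 (needs (1, 2, 0, 0), free (3, 3, 0, 1)); after release of (0, 2, 3, 2) the pool is (3, 5, 3, 3)
  run J7 (needs (1, 5, 0, 1), free (3, 5, 3, 3)); after release of (1, 0, 3, 3) the pool is (4, 5, 6, 6)
  run J1 (needs (4, 3, 4, 1), free (4, 5, 6, 6)); after release of (2, 3, 0, 3) the pool is (6, 8, 6, 9)
  J5 cannot run: need (2, 6, 8, 10) vs free (6, 8, 6, 9) (insufficient R0 and R2)
  J8 cannot run: need (1, 2, 4, 10) vs free (6, 8, 6, 9) (insufficient R2)
Never able to finish: J5 and J8.


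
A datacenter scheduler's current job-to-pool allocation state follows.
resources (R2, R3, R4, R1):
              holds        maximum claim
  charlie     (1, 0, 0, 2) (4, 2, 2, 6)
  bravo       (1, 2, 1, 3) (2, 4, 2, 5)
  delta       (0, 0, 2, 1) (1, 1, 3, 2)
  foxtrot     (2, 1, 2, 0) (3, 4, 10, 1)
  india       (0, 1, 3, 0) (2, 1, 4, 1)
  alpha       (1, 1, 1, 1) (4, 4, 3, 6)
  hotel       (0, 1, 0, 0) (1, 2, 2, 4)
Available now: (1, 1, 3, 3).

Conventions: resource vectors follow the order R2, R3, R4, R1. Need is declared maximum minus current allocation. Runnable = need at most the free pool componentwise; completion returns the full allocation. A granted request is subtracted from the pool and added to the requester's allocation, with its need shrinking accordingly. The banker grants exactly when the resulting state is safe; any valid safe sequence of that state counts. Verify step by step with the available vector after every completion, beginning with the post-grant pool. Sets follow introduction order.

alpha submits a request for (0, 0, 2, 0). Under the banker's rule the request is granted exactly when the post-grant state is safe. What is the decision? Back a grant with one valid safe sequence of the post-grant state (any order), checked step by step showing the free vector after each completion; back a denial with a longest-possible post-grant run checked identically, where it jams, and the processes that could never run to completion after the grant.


DENY: after the grant no complete ordering would exist.
Key observation: after delta, hotel, bravo, india the pool peaks at (2, 5, 7, 7), and each blocked process is short somewhere: charlie on R2; foxtrot on R4; alpha on R2.
On the post-grant state, delta, hotel, bravo, india is a maximal run — nothing extends it. Step-by-step check:
  pool = (1, 1, 1, 3)
  run delta (needs (1, 1, 1, 1), free (1, 1, 1, 3)); after release of (0, 0, 2, 1) the pool is (1, 1, 3, 4)
  run hotel (needs (1, 1, 2, 4), free (1, 1, 3, 4)); after release of (0, 1, 0, 0) the pool is (1, 2, 3, 4)
  run bravo (needs (1, 2, 1, 2), free (1, 2, 3, 4)); after release of (1, 2, 1, 3) the pool is (2, 4, 4, 7)
  run india (needs (2, 0, 1, 1), free (2, 4, 4, 7)); after release of (0, 1, 3, 0) the pool is (2, 5, 7, 7)
  charlie cannot run: need (3, 2, 2, 4) vs free (2, 5, 7, 7) (insufficient R2)
  foxtrot cannot run: need (1, 3, 8, 1) vs free (2, 5, 7, 7) (insufficient R4)
  alpha cannot run: need (3, 3, 0, 5) vs free (2, 5, 7, 7) (insufficient R2)
Processes that could never finish after the grant: charlie, foxtrot and alpha.


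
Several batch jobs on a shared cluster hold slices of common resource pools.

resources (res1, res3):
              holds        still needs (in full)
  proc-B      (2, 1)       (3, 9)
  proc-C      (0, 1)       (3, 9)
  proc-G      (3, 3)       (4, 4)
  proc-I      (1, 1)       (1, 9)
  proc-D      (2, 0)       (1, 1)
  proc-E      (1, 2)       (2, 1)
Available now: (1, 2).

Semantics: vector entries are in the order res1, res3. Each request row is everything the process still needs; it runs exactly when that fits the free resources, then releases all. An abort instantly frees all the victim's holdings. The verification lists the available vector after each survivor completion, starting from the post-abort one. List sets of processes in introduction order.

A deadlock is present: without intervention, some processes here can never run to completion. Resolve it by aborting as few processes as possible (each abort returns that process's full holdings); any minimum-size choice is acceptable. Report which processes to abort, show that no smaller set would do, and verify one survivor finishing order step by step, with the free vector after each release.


Minimum abort set: proc-C and proc-I.
Key observation: proc-B was stuck for good until proc-C and proc-I gave back (1, 2); in the order shown it finishes at step 4.
No one abort is enough; case by case: proc-B alone leaves proc-C blocked (short on res3); proc-C alone leaves proc-B blocked (short on res3); proc-G alone leaves proc-B blocked (short on res3); proc-I alone leaves proc-B blocked (short on res3); proc-D alone leaves proc-B blocked (short on res3); proc-E alone leaves proc-B blocked (short on res3).
The survivors complete as proc-D, proc-G, proc-E, proc-B. Check, step by step (starting from the post-abort pool):
  pool = (2, 4)
  run proc-D (needs (1, 1), free (2, 4)); after release of (2, 0) the pool is (4, 4)
  run proc-G (needs (4, 4), free (4, 4)); after release of (3, 3) the pool is (7, 7)
  run proc-E (needs (2, 1), free (7, 7)); after release of (1, 2) the pool is (8, 9)
  run proc-B (needs (3, 9), free (8, 9)); after release of (2, 1) the pool is (10, 10)


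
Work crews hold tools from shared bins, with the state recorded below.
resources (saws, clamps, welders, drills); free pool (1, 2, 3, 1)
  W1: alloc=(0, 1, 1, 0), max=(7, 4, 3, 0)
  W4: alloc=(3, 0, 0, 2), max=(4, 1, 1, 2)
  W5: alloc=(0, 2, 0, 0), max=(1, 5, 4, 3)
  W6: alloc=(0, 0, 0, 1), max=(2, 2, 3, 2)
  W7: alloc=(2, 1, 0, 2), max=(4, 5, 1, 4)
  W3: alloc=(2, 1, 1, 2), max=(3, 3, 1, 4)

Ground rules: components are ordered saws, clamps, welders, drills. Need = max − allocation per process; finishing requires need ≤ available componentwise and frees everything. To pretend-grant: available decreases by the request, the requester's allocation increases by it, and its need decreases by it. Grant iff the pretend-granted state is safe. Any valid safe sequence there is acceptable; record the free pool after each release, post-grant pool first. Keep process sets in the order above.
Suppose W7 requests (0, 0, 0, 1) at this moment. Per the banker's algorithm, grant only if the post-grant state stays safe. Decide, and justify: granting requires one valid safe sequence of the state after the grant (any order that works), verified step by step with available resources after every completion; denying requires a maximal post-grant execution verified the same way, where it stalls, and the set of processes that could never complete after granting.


GRANT: granting preserves safety; a valid post-grant sequence is W4, W3, W5, W7, W6, W1.
Key observation: the grant leaves (1, 2, 3, 0) free — enough for W4, whose release restarts the cascade.
Check on the post-grant state, step by step:
  pool = (1, 2, 3, 0)
  W4 needs (1, 1, 1, 0) <= (1, 2, 3, 0) -> finishes; pool += (3, 0, 0, 2) = (4, 2, 3, 2)
  W3 needs (1, 2, 0, 2) <= (4, 2, 3, 2) -> finishes; pool += (2, 1, 1, 2) = (6, 3, 4, 4)
  W5 needs (1, 3, 4, 3) <= (6, 3, 4, 4) -> finishes; pool += (0, 2, 0, 0) = (6, 5, 4, 4)
  W7 needs (2, 4, 1, 1) <= (6, 5, 4, 4) -> finishes; pool += (2, 1, 0, 3) = (8, 6, 4, 7)
  W6 needs (2, 2, 3, 1) <= (8, 6, 4, 7) -> finishes; pool += (0, 0, 0, 1) = (8, 6, 4, 8)
  W1 needs (7, 3, 2, 0) <= (8, 6, 4, 8) -> finishes; pool += (0, 1, 1, 0) = (8, 7, 5, 8)


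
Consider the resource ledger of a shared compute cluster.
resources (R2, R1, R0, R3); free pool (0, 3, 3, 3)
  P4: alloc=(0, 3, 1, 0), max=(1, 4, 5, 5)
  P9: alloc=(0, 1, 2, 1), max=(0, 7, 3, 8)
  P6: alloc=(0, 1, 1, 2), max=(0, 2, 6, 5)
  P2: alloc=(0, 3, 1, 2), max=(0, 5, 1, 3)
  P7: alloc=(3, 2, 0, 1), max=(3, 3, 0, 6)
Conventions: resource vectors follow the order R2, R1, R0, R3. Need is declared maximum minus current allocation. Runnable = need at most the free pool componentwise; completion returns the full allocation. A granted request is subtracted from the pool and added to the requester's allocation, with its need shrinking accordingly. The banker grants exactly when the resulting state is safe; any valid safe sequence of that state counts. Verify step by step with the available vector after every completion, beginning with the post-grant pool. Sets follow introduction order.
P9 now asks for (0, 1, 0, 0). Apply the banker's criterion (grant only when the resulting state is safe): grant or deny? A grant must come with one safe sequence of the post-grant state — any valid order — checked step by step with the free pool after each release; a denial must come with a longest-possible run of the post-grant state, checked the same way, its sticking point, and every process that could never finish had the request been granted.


GRANT — the state after the grant stays safe, e.g. via P2, P7, P4, P6, P9.
Key observation: the grant leaves (0, 2, 3, 3) free — enough for P2, whose release restarts the cascade.
Check on the post-grant state, step by step:
  pool = (0, 2, 3, 3)
  run P2 (needs (0, 2, 0, 1), free (0, 2, 3, 3)); after release of (0, 3, 1, 2) the pool is (0, 5, 4, 5)
  run P7 (needs (0, 1, 0, 5), free (0, 5, 4, 5)); after release of (3, 2, 0, 1) the pool is (3, 7, 4, 6)
  run P4 (needs (1, 1, 4, 5), free (3, 7, 4, 6)); after release of (0, 3, 1, 0) the pool is (3, 10, 5, 6)
  run P6 (needs (0, 1, 5, 3), free (3, 10, 5, 6)); after release of (0, 1, 1, 2) the pool is (3, 11, 6, 8)
  run P9 (needs (0, 5, 1, 7), free (3, 11, 6, 8)); after release of (0, 2, 2, 1) the pool is (3, 13, 8, 9)


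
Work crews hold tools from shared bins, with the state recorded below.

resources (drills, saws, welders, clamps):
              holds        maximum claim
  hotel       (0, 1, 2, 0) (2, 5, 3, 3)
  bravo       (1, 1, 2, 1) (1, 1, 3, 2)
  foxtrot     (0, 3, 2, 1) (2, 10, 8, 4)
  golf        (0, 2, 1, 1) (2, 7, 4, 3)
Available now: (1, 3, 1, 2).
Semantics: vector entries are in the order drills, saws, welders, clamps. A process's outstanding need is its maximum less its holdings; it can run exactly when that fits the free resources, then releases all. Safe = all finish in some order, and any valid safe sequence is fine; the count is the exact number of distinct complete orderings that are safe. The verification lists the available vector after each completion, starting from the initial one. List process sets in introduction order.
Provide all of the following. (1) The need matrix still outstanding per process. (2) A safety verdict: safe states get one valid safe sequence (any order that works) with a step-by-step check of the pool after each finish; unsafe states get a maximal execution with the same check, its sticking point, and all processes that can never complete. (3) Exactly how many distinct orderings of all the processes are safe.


(1) Remaining need (order drills, saws, welders, clamps):
  hotel: (2, 4, 1, 3)
  bravo: (0, 0, 1, 1)
  foxtrot: (2, 7, 6, 3)
  golf: (2, 5, 3, 2)
(2) The state is SAFE; one workable sequence: bravo, hotel, golf, foxtrot.
Key observation: the order's first zero-slack moment is bravo ((0, 0, 1, 1) needed, (1, 3, 1, 2) free — a requested resource with nothing to spare).
Walking it through:
  pool = (1, 3, 1, 2)
  bravo: need (0, 0, 1, 1) fits (1, 3, 1, 2); releases (1, 1, 2, 1), pool now (2, 4, 3, 3)
  hotel: need (2, 4, 1, 3) fits (2, 4, 3, 3); releases (0, 1, 2, 0), pool now (2, 5, 5, 3)
  golf: need (2, 5, 3, 2) fits (2, 5, 5, 3); releases (0, 2, 1, 1), pool now (2, 7, 6, 4)
  foxtrot: need (2, 7, 6, 3) fits (2, 7, 6, 4); releases (0, 3, 2, 1), pool now (2, 10, 8, 5)
(3) Exactly 1 of the possible complete orderings is a safe sequence.


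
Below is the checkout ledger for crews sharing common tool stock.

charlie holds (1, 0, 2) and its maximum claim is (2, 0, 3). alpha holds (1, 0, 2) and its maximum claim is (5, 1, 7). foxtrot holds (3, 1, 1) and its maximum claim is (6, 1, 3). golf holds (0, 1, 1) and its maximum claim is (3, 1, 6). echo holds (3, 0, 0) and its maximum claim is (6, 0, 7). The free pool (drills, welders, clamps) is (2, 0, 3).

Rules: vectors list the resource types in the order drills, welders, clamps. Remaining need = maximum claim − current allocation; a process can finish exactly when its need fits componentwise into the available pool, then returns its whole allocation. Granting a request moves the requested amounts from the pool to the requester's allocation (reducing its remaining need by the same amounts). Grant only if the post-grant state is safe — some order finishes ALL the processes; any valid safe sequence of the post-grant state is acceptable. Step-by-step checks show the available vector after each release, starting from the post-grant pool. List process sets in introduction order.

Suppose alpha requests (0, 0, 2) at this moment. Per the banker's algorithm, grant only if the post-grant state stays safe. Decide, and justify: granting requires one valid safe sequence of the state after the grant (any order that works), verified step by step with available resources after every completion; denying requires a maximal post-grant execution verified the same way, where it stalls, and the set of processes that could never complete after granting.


GRANT. The post-grant state is safe; one safe sequence: charlie, foxtrot, alpha, golf, echo.
Key observation: the grant leaves (2, 0, 1) free — enough for charlie, whose release restarts the cascade.
Verifying the post-grant state step by step:
  pool = (2, 0, 1)
  charlie needs (1, 0, 1) <= (2, 0, 1) -> finishes; pool += (1, 0, 2) = (3, 0, 3)
  foxtrot needs (3, 0, 2) <= (3, 0, 3) -> finishes; pool += (3, 1, 1) = (6, 1, 4)
  alpha needs (4, 1, 3) <= (6, 1, 4) -> finishes; pool += (1, 0, 4) = (7, 1, 8)
  golf needs (3, 0, 5) <= (7, 1, 8) -> finishes; pool += (0, 1, 1) = (7, 2, 9)
  echo needs (3, 0, 7) <= (7, 2, 9) -> finishes; pool += (3, 0, 0) = (10, 2, 9)


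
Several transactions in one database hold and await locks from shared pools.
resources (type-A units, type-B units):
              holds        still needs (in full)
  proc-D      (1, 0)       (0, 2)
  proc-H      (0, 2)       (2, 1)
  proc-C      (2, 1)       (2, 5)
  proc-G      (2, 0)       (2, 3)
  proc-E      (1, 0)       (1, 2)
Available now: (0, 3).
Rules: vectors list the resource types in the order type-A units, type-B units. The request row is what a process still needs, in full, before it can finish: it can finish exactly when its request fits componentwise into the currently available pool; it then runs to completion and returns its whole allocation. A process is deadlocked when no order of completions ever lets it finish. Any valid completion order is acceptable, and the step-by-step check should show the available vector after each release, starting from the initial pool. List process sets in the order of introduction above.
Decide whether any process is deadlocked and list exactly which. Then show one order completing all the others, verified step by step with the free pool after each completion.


No process is deadlocked.
Key observation: there is always a runnable process — proc-D first — so the state unwinds completely.
The rest can finish in the order proc-D, proc-E, proc-G, proc-H, proc-C. Verifying each step:
  pool = (0, 3)
  proc-D needs (0, 2) <= (0, 3) -> finishes; pool += (1, 0) = (1, 3)
  proc-E needs (1, 2) <= (1, 3) -> finishes; pool += (1, 0) = (2, 3)
  proc-G needs (2, 3) <= (2, 3) -> finishes; pool += (2, 0) = (4, 3)
  proc-H needs (2, 1) <= (4, 3) -> finishes; pool += (0, 2) = (4, 5)
  proc-C needs (2, 5) <= (4, 5) -> finishes; pool += (2, 1) = (6, 6)


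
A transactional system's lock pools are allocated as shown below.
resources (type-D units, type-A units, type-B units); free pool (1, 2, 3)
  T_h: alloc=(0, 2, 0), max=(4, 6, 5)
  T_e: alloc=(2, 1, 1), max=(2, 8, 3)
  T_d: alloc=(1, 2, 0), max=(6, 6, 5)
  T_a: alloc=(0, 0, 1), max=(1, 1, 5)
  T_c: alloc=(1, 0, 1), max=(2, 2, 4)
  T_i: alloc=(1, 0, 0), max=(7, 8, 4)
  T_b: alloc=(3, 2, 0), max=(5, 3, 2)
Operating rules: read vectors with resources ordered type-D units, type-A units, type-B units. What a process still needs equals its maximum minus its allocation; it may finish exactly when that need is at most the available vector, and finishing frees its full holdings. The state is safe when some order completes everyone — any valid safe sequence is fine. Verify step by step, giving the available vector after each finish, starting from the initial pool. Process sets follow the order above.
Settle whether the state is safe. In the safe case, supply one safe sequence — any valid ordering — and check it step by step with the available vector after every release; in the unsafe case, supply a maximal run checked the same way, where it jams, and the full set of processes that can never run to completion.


SAFE, for example via the order T_c, T_b, T_a, T_h, T_d, T_i, T_e.
Key observation: at T_c the run first touches a limit — (1, 2, 3) against (1, 2, 3), exact on a resource it actually requests.
Step-by-step check:
  pool = (1, 2, 3)
  T_c: need (1, 2, 3) fits (1, 2, 3); releases (1, 0, 1), pool now (2, 2, 4)
  T_b: need (2, 1, 2) fits (2, 2, 4); releases (3, 2, 0), pool now (5, 4, 4)
  T_a: need (1, 1, 4) fits (5, 4, 4); releases (0, 0, 1), pool now (5, 4, 5)
  T_h: need (4, 4, 5) fits (5, 4, 5); releases (0, 2, 0), pool now (5, 6, 5)
  T_d: need (5, 4, 5) fits (5, 6, 5); releases (1, 2, 0), pool now (6, 8, 5)
  T_i: need (6, 8, 4) fits (6, 8, 5); releases (1, 0, 0), pool now (7, 8, 5)
  T_e: need (0, 7, 2) fits (7, 8, 5); releases (2, 1, 1), pool now (9, 9, 6)


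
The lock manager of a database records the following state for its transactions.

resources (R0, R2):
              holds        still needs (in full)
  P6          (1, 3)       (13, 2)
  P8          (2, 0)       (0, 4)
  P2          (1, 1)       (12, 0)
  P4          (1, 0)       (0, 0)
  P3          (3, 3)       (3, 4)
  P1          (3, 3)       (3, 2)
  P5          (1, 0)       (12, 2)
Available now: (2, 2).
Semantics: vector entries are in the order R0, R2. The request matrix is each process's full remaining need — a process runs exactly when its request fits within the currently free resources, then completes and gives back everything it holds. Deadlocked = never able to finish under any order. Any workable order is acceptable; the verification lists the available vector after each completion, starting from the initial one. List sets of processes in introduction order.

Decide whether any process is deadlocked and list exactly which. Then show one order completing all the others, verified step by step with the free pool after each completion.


The deadlocked set is P6, P2 and P5.
Key observation: once P4, P1, P3, P8 finish, the pool peaks at (11, 8) — and every remaining process still needs more R0 than that.
A valid finishing order for the others: P4, P1, P3, P8. Check, step by step:
  pool = (2, 2)
  run P4 (needs (0, 0), free (2, 2)); after release of (1, 0) the pool is (3, 2)
  run P1 (needs (3, 2), free (3, 2)); after release of (3, 3) the pool is (6, 5)
  run P3 (needs (3, 4), free (6, 5)); after release of (3, 3) the pool is (9, 8)
  run P8 (needs (0, 4), free (9, 8)); after release of (2, 0) the pool is (11, 8)
The blocked processes can never fit:
  P6 cannot run: need (13, 2) vs free (11, 8) (insufficient R0)
  P2 cannot run: need (12, 0) vs free (11, 8) (insufficient R0)
  P5 cannot run: need (12, 2) vs free (11, 8) (insufficient R0)


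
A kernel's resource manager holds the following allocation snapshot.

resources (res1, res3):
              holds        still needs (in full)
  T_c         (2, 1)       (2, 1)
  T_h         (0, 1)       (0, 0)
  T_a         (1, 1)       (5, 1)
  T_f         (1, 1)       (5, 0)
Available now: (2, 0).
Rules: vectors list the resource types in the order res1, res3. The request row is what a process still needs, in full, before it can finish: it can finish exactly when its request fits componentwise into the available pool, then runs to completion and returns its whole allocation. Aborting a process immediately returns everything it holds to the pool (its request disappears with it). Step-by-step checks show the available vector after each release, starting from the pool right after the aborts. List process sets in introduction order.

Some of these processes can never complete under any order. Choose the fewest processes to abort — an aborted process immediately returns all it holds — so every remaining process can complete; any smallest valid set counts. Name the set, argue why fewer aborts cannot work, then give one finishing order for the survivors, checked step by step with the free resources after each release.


Abort T_a.
Key observation: T_f could never have finished before the abort; with (1, 1) returned by T_a, it fits at step 3.
Why nothing smaller works: aborting no one leaves the state deadlocked as given.
The survivors complete as T_c, T_h, T_f. Verifying each step (starting from the post-abort pool):
  pool = (3, 1)
  T_c needs (2, 1) <= (3, 1) -> finishes; pool += (2, 1) = (5, 2)
  T_h needs (0, 0) <= (5, 2) -> finishes; pool += (0, 1) = (5, 3)
  T_f needs (5, 0) <= (5, 3) -> finishes; pool += (1, 1) = (6, 4)


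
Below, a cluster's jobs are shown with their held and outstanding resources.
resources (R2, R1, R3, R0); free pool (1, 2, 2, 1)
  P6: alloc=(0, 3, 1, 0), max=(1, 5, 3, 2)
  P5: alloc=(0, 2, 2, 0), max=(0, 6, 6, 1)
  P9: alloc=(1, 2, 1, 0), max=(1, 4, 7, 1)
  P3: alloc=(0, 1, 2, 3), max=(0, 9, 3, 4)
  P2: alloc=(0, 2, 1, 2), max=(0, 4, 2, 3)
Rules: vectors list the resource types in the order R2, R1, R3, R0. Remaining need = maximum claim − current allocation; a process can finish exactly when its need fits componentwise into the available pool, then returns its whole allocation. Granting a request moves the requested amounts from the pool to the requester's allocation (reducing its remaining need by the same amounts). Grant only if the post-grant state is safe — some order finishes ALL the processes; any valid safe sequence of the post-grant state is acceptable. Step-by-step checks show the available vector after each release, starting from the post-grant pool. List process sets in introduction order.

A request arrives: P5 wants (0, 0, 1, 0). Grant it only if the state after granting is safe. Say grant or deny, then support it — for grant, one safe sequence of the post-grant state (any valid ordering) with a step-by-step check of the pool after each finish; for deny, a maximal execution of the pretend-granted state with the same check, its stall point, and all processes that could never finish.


GRANT: granting preserves safety; a valid post-grant sequence is P2, P6, P5, P3, P9.
Key observation: even at the reduced pool (1, 2, 1, 1), P2 fits immediately, so safety survives the grant.
Check on the post-grant state, step by step:
  pool = (1, 2, 1, 1)
  run P2 (needs (0, 2, 1, 1), free (1, 2, 1, 1)); after release of (0, 2, 1, 2) the pool is (1, 4, 2, 3)
  run P6 (needs (1, 2, 2, 2), free (1, 4, 2, 3)); after release of (0, 3, 1, 0) the pool is (1, 7, 3, 3)
  run P5 (needs (0, 4, 3, 1), free (1, 7, 3, 3)); after release of (0, 2, 3, 0) the pool is (1, 9, 6, 3)
  run P3 (needs (0, 8, 1, 1), free (1, 9, 6, 3)); after release of (0, 1, 2, 3) the pool is (1, 10, 8, 6)
  run P9 (needs (0, 2, 6, 1), free (1, 10, 8, 6)); after release of (1, 2, 1, 0) the pool is (2, 12, 9, 6)


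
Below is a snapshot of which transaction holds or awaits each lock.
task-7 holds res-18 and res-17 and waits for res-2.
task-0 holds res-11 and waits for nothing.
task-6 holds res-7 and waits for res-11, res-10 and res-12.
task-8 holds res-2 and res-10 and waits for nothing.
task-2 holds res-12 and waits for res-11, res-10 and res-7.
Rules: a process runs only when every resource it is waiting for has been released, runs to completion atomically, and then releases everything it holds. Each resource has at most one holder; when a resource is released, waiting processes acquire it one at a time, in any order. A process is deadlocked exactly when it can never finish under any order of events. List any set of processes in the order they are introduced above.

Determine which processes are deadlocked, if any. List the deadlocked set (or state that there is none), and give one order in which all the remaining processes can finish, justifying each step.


The deadlocked set is task-6 and task-2.
Key observation: the waits loop around task-6 -> task-2 -> task-6 with no way out; no other process is dragged down with it.
The rest can finish in the order task-0, task-8, task-7.
Verifying each step:
  task-0 waits on nothing -> runs at once and releases res-11
  task-8 waits on nothing -> runs at once and releases res-2 and res-10
  task-7: everything it awaited (res-2) is free; runs, freeing res-18 and res-17


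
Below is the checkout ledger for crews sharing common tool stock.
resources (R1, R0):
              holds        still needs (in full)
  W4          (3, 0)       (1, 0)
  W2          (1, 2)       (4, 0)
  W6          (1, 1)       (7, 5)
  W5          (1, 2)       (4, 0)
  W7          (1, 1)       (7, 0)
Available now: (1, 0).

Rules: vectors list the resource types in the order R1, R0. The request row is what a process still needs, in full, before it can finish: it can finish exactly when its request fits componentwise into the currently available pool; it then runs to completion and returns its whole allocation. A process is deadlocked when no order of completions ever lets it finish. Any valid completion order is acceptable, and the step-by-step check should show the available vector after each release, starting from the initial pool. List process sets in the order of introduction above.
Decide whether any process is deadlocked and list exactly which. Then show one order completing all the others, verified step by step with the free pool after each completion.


Deadlocked set: W6 and W7.
Key observation: even finishing W4, W5, W2 leaves just (6, 4) free — too little R1 for any of the remaining processes.
One completion order for the rest: W4, W5, W2. Walking it through:
  pool = (1, 0)
  W4 needs (1, 0) <= (1, 0) -> finishes; pool += (3, 0) = (4, 0)
  W5 needs (4, 0) <= (4, 0) -> finishes; pool += (1, 2) = (5, 2)
  W2 needs (4, 0) <= (5, 2) -> finishes; pool += (1, 2) = (6, 4)
None of the blocked processes ever fits:
  W6 cannot run: need (7, 5) vs free (6, 4) (insufficient R1 and R0)
  W7 cannot run: need (7, 0) vs free (6, 4) (insufficient R1)


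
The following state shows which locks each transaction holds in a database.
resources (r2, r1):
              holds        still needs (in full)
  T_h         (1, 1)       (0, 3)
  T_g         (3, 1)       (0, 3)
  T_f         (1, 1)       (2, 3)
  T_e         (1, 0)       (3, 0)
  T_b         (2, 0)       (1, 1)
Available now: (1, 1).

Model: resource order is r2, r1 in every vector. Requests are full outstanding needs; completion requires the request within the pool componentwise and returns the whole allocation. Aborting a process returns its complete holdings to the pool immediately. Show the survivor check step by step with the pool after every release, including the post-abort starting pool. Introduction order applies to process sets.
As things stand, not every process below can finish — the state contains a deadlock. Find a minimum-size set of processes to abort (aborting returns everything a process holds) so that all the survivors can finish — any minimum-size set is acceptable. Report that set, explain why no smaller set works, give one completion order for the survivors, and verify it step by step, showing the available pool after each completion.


Minimum abort set: T_h and T_g.
Key observation: before aborting T_h and T_g, T_f was permanently blocked — no order could ever run it; afterwards it completes at step 3.
Minimality, checking each single-abort alternative: T_h alone leaves T_g blocked (short on r1); T_g alone leaves T_h blocked (short on r1); T_f alone leaves T_h blocked (short on r1); T_e alone leaves T_h blocked (short on r1); T_b alone leaves T_h blocked (short on r1).
The survivors complete as T_b, T_e, T_f. Walking it through (starting from the post-abort pool):
  pool = (5, 3)
  T_b needs (1, 1) <= (5, 3) -> finishes; pool += (2, 0) = (7, 3)
  T_e needs (3, 0) <= (7, 3) -> finishes; pool += (1, 0) = (8, 3)
  T_f needs (2, 3) <= (8, 3) -> finishes; pool += (1, 1) = (9, 4)
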